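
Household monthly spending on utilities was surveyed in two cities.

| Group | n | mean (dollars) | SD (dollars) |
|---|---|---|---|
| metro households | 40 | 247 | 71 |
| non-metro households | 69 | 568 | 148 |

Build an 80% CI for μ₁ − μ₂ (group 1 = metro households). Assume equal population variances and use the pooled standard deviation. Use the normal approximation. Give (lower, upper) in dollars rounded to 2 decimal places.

s_p = √[((n₁−1)s₁² + (n₂−1)s₂²)/(n₁+n₂−2)] = √[(39·71² + 68·148²)/107] = 125.5296.
SE = 125.5296·√(1/40 + 1/69) = 24.9462.
With z* = 1.282, margin = 1.282 × 24.9462 = 31.9810.
x̄₁ − x̄₂ = 247 − 568 = -321.0000; interval -321.0000 ± 31.9810 = (-352.98, -289.02).

(-352.98, -289.02)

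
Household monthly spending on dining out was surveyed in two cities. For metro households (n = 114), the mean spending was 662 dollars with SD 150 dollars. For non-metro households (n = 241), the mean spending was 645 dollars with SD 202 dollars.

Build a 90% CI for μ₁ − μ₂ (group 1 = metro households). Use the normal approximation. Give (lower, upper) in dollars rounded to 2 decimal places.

(-14.50, 48.50)

Standard errors of each mean: 150/√114 = 14.0488 and 202/√241 = 13.0120.
SE(x̄₁ − x̄₂) = √(14.0488² + 13.0120²) = 19.1489 for independent samples with unequal variances.
With z* = 1.645, the margin is 1.645 × 19.1489 = 31.4999.
x̄₁ − x̄₂ = 662 − 645 = 17.0000; the interval is 17.0000 ± 31.4999 = (-14.50, 48.50).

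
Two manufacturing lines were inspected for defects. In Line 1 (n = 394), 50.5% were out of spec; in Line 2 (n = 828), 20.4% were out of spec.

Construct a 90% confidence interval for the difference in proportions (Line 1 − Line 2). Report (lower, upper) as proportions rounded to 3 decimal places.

The two standard errors are √(0.5050×0.4950/394) = 0.02519 and √(0.2040×0.7960/828) = 0.01400.
Because the samples are independent, SE_diff = √(0.02519² + 0.01400²) = 0.02882.
Using z* = 1.645 for 90%, ME = 1.645 × 0.02882 = 0.04741.
p̂₁ − p̂₂ = 0.3010; interval 0.3010 ± 0.04741 gives (0.254, 0.348).

(0.254, 0.348)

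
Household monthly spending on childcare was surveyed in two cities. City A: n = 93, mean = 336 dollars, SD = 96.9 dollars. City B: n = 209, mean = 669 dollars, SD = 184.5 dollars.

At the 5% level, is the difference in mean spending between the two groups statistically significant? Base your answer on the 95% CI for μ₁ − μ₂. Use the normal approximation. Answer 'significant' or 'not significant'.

significant

Standard errors of each mean: 96.9/√93 = 10.0481 and 184.5/√209 = 12.7621.
SE(x̄₁ − x̄₂) = √(10.0481² + 12.7621²) = 16.2430 for independent samples with unequal variances.
With z* = 1.960, the margin is 1.960 × 16.2430 = 31.8363.
x̄₁ − x̄₂ = 336 − 669 = -333.0000; the interval is -333.0000 ± 31.8363 = (-364.8363, -301.1637).
The interval (-364.8363, -301.1637) does not contain 0, so the difference is significant.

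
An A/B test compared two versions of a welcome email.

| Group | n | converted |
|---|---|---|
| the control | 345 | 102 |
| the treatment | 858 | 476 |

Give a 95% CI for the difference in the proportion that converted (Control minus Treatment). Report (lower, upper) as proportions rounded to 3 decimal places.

(-0.318, -0.201)

First, p̂₁ = 102/345 = 0.2957; p̂₂ = 476/858 = 0.5548.
The two standard errors are √(0.2957×0.7043/345) = 0.02457 and √(0.5548×0.4452/858) = 0.01697.
Because the samples are independent, SE_diff = √(0.02457² + 0.01697²) = 0.02986.
Using z* = 1.960 for 95%, ME = 1.960 × 0.02986 = 0.05853.
p̂₁ − p̂₂ = -0.2591; interval -0.2591 ± 0.05853 gives (-0.318, -0.201).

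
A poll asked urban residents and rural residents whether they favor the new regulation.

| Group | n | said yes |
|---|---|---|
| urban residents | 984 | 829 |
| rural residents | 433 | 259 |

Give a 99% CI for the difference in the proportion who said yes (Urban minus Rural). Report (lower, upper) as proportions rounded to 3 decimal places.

(0.177, 0.312)

First, p̂₁ = 829/984 = 0.8425; p̂₂ = 259/433 = 0.5982.
The two standard errors are √(0.8425×0.1575/984) = 0.01161 and √(0.5982×0.4018/433) = 0.02356.
Because the samples are independent, SE_diff = √(0.01161² + 0.02356²) = 0.02627.
Using z* = 2.576 for 99%, ME = 2.576 × 0.02627 = 0.06767.
p̂₁ − p̂₂ = 0.2443; interval 0.2443 ± 0.06767 gives (0.177, 0.312).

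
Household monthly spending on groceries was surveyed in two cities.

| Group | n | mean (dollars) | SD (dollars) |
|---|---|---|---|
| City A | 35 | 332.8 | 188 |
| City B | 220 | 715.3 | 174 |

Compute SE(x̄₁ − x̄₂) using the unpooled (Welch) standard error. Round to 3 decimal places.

SE₁ = s₁/√n₁ = 188/√35 = 31.7778; SE₂ = 174/√220 = 11.7311.
Independent samples, unequal variances: SE_diff = √(SE₁² + SE₂²) = √(1009.82857284 + 137.61870721) = 33.8740.

33.874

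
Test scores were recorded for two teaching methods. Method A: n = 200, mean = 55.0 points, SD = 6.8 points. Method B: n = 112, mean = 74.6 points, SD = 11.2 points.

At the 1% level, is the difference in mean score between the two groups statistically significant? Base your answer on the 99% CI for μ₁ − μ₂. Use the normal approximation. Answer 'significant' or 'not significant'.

Per-group SEs: s₁/√n₁ = 6.8/√200 = 0.4808, s₂/√n₂ = 11.2/√112 = 1.0583.
Unpooled SE of the difference: √(0.23116864 + 1.11999889) = 1.1624.
Margin of error = z* · SE = 2.576 × 1.1624 = 2.9943.
x̄₁ − x̄₂ = 55.0 − 74.6 = -19.6000.
CI: -19.6000 ± 2.9943 = (-22.5943, -16.6057).
The interval (-22.5943, -16.6057) does not contain 0, so the difference is significant.

significant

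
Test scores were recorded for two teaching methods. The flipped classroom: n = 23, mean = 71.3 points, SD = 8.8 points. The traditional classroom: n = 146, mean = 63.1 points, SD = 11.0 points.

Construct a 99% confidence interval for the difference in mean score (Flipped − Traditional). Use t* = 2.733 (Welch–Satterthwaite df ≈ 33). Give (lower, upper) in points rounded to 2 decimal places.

Per-group SEs: s₁/√n₁ = 8.8/√23 = 1.8349, s₂/√n₂ = 11.0/√146 = 0.9104.
Unpooled SE of the difference: √(3.36685801 + 0.82882816) = 2.0483.
Margin of error = t* · SE = 2.733 × 2.0483 = 5.5980.
x̄₁ − x̄₂ = 71.3 − 63.1 = 8.2000.
CI: 8.2000 ± 5.5980 = (2.60, 13.80).

(2.60, 13.80)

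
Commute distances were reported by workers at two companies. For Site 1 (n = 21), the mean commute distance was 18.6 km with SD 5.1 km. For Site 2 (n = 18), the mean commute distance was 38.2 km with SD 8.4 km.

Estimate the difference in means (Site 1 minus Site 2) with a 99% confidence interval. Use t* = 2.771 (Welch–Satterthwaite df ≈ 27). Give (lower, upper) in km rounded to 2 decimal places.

Per-group SEs: s₁/√n₁ = 5.1/√21 = 1.1129, s₂/√n₂ = 8.4/√18 = 1.9799.
Unpooled SE of the difference: √(1.23854641 + 3.92000401) = 2.2712.
Margin of error = t* · SE = 2.771 × 2.2712 = 6.2935.
x̄₁ − x̄₂ = 18.6 − 38.2 = -19.6000.
CI: -19.6000 ± 6.2935 = (-25.89, -13.31).

(-25.89, -13.31)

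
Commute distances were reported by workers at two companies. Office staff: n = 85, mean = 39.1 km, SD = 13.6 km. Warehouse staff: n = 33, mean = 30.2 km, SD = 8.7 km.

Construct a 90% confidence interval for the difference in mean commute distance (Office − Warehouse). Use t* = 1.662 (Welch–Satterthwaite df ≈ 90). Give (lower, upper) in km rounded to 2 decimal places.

Standard errors of each mean: 13.6/√85 = 1.4751 and 8.7/√33 = 1.5145.
SE(x̄₁ − x̄₂) = √(1.4751² + 1.5145²) = 2.1142 for independent samples with unequal variances.
With t* = 1.662, the margin is 1.662 × 2.1142 = 3.5138.
x̄₁ − x̄₂ = 39.1 − 30.2 = 8.9000; the interval is 8.9000 ± 3.5138 = (5.39, 12.41).

(5.39, 12.41)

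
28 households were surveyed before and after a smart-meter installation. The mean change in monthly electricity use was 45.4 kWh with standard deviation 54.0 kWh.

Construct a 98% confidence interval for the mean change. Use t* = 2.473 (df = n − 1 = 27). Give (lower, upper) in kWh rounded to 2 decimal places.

Paired design: SE = s_d/√n = 54.0/√28 = 10.2050.
t* = 2.473; margin of error = 2.473 × 10.2050 = 25.2370.
45.4 ± 25.2370 → (20.16, 70.64).

(20.16, 70.64)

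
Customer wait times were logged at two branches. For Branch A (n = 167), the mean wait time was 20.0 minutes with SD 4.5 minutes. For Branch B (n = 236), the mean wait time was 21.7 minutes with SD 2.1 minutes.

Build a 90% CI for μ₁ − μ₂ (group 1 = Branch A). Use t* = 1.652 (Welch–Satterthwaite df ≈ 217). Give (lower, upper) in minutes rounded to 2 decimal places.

Per-group SEs: s₁/√n₁ = 4.5/√167 = 0.3482, s₂/√n₂ = 2.1/√236 = 0.1367.
Unpooled SE of the difference: √(0.12124324 + 0.01868689) = 0.3741.
Margin of error = t* · SE = 1.652 × 0.3741 = 0.6180.
x̄₁ − x̄₂ = 20.0 − 21.7 = -1.7000.
CI: -1.7000 ± 0.6180 = (-2.32, -1.08).

(-2.32, -1.08)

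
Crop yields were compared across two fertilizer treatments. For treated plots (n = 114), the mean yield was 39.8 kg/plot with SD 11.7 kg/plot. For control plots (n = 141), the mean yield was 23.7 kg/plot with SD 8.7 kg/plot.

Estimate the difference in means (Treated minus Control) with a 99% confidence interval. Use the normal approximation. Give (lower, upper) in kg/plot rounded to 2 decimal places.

Standard errors of each mean: 11.7/√114 = 1.0958 and 8.7/√141 = 0.7327.
SE(x̄₁ − x̄₂) = √(1.0958² + 0.7327²) = 1.3182 for independent samples with unequal variances.
With z* = 2.576, the margin is 2.576 × 1.3182 = 3.3957.
x̄₁ − x̄₂ = 39.8 − 23.7 = 16.1000; the interval is 16.1000 ± 3.3957 = (12.70, 19.50).

(12.70, 19.50)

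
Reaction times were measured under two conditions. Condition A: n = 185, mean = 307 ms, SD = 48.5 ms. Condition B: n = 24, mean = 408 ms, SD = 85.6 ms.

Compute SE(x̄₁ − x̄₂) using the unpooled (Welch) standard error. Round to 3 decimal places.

Per-group SEs: s₁/√n₁ = 48.5/√185 = 3.5658, s₂/√n₂ = 85.6/√24 = 17.4730.
Unpooled SE of the difference: √(12.71492964 + 305.305729) = 17.8331.

17.833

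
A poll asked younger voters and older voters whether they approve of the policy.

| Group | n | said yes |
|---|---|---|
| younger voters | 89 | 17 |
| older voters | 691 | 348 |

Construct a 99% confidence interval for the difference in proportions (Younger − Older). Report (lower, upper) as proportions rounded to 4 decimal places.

(-0.4306, -0.1946)

p̂₁ = 17/89 = 0.1910 and p̂₂ = 348/691 = 0.5036.
SE₁ = √(p̂₁(1−p̂₁)/n₁) = √(0.1910·0.8090/89) = 0.04167; SE₂ = √(0.5036·0.4964/691) = 0.01902.
Independent samples: SE of the difference = √(SE₁² + SE₂²) = √(0.0017363889 + 0.0003617604) = 0.04581.
z* for 99% confidence is 2.576, so the margin of error is 2.576 × 0.04581 = 0.11801.
Point estimate p̂₁ − p̂₂ = 0.1910 − 0.5036 = -0.3126.
-0.3126 ± 0.11801 → (-0.4306, -0.1946).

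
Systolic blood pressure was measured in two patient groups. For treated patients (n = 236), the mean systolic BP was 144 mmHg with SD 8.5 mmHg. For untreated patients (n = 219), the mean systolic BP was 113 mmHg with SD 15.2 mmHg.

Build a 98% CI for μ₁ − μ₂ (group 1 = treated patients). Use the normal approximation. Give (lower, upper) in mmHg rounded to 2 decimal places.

SE₁ = s₁/√n₁ = 8.5/√236 = 0.5533; SE₂ = 15.2/√219 = 1.0271.
Independent samples, unequal variances: SE_diff = √(SE₁² + SE₂²) = √(0.30614089 + 1.05493441) = 1.1667.
z* = 2.326, so margin of error = 2.326 × 1.1667 = 2.7137.
Difference in means = 144 − 113 = 31.0000.
31.0000 ± 2.7137 → (28.29, 33.71).

(28.29, 33.71)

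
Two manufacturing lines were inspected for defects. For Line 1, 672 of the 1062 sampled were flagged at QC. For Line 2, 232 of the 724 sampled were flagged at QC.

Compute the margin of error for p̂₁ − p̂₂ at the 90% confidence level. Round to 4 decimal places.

0.0375

Sample proportions: 672/1062 = 0.6328, 232/724 = 0.3204.
Each SE is √(p̂(1−p̂)/n): √(0.6328·0.3672/1062) = 0.01479 and √(0.3204·0.6796/724) = 0.01734.
SE(p̂₁ − p̂₂) = √(SE₁² + SE₂²) = √(0.0002187441 + 0.0003006756) = 0.02279, since the two samples are independent.
At 90% confidence z* = 1.645; margin = 1.645 × 0.02279 = 0.03749.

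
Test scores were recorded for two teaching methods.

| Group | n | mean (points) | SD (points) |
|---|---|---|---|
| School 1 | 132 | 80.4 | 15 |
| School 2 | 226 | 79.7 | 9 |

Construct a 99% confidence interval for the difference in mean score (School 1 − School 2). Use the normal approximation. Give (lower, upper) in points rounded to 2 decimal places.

SE₁ = s₁/√n₁ = 15/√132 = 1.3056; SE₂ = 9/√226 = 0.5987.
Independent samples, unequal variances: SE_diff = √(SE₁² + SE₂²) = √(1.70459136 + 0.35844169) = 1.4363.
z* = 2.576, so margin of error = 2.576 × 1.4363 = 3.6999.
Difference in means = 80.4 − 79.7 = 0.7000.
0.7000 ± 3.6999 → (-3.00, 4.40).

(-3.00, 4.40)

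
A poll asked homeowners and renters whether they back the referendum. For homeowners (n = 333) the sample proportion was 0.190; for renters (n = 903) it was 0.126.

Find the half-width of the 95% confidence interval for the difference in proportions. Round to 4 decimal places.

0.0474

The two standard errors are √(0.1900×0.8100/333) = 0.02150 and √(0.1260×0.8740/903) = 0.01104.
Because the samples are independent, SE_diff = √(0.02150² + 0.01104²) = 0.02417.
Using z* = 1.960 for 95%, ME = 1.960 × 0.02417 = 0.04737.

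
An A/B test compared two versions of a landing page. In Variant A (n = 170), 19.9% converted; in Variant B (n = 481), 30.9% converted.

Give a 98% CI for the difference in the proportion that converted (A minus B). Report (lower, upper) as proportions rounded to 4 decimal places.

The two standard errors are √(0.1990×0.8010/170) = 0.03062 and √(0.3090×0.6910/481) = 0.02107.
Because the samples are independent, SE_diff = √(0.03062² + 0.02107²) = 0.03717.
Using z* = 2.326 for 98%, ME = 2.326 × 0.03717 = 0.08646.
p̂₁ − p̂₂ = -0.1100; interval -0.1100 ± 0.08646 gives (-0.1965, -0.0235).

(-0.1965, -0.0235)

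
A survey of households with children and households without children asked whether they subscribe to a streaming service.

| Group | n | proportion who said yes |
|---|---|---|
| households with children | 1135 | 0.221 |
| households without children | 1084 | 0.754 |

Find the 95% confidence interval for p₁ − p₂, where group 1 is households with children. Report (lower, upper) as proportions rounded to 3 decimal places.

(-0.568, -0.498)

SE₁ = √(p̂₁(1−p̂₁)/n₁) = √(0.2210·0.7790/1135) = 0.01232; SE₂ = √(0.7540·0.2460/1084) = 0.01308.
Independent samples: SE of the difference = √(SE₁² + SE₂²) = √(0.0001517824 + 0.0001710864) = 0.01797.
z* for 95% confidence is 1.960, so the margin of error is 1.960 × 0.01797 = 0.03522.
Point estimate p̂₁ − p̂₂ = 0.2210 − 0.7540 = -0.5330.
-0.5330 ± 0.03522 → (-0.568, -0.498).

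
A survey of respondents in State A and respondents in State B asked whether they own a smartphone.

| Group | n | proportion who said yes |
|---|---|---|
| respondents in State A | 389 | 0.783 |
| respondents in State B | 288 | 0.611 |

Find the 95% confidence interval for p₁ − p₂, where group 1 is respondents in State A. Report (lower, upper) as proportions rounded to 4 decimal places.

SE₁ = √(p̂₁(1−p̂₁)/n₁) = √(0.7830·0.2170/389) = 0.02090; SE₂ = √(0.6110·0.3890/288) = 0.02873.
Independent samples: SE of the difference = √(SE₁² + SE₂²) = √(0.00043681 + 0.0008254129) = 0.03553.
z* for 95% confidence is 1.960, so the margin of error is 1.960 × 0.03553 = 0.06964.
Point estimate p̂₁ − p̂₂ = 0.7830 − 0.6110 = 0.1720.
0.1720 ± 0.06964 → (0.1024, 0.2416).

(0.1024, 0.2416)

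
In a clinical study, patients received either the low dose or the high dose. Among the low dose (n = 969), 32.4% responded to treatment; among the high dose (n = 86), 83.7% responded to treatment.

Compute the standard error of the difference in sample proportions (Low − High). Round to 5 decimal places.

0.04257

The two standard errors are √(0.3240×0.6760/969) = 0.01503 and √(0.8370×0.1630/86) = 0.03983.
Because the samples are independent, SE_diff = √(0.01503² + 0.03983²) = 0.04257.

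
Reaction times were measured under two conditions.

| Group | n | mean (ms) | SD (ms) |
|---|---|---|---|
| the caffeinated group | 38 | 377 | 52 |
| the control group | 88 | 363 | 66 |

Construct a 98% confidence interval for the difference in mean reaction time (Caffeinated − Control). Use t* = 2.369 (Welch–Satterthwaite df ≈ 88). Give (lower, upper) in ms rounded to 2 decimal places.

(-12.02, 40.02)

Standard errors of each mean: 52/√38 = 8.4355 and 66/√88 = 7.0356.
SE(x̄₁ − x̄₂) = √(8.4355² + 7.0356²) = 10.9844 for independent samples with unequal variances.
With t* = 2.369, the margin is 2.369 × 10.9844 = 26.0220.
x̄₁ − x̄₂ = 377 − 363 = 14.0000; the interval is 14.0000 ± 26.0220 = (-12.02, 40.02).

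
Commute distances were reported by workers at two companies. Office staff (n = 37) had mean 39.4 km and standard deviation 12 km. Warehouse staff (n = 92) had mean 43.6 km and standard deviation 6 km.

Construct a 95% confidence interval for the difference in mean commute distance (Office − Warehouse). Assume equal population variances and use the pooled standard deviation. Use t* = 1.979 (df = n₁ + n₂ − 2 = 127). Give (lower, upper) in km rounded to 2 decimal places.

Pooled variance s_p² = [36·12² + 91·6²] / (37+92−2) = 66.6142, so s_p = 8.1618.
SE_diff = s_p·√(1/n₁ + 1/n₂) = 8.1618·√(1/37 + 1/92) = 1.5889.
t* = 1.979; margin = 1.979 × 1.5889 = 3.1444.
Difference = 39.4 − 43.6 = -4.2000.
-4.2000 ± 3.1444 → (-7.34, -1.06).

(-7.34, -1.06)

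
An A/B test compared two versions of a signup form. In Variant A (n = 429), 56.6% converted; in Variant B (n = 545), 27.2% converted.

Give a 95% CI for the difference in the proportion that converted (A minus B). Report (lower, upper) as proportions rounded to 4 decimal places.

(0.2340, 0.3540)

Each SE is √(p̂(1−p̂)/n): √(0.5660·0.4340/429) = 0.02393 and √(0.2720·0.7280/545) = 0.01906.
SE(p̂₁ − p̂₂) = √(SE₁² + SE₂²) = √(0.0005726449 + 0.0003632836) = 0.03059, since the two samples are independent.
At 95% confidence z* = 1.960; margin = 1.960 × 0.03059 = 0.05996.
The difference is 0.5660 − 0.2720 = 0.2940, so the interval is 0.2940 ± 0.05996 = (0.2340, 0.3540).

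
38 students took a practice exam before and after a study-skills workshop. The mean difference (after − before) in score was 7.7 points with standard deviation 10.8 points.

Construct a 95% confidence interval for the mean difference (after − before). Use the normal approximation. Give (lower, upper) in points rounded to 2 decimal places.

(4.27, 11.13)

Paired design: SE = s_d/√n = 10.8/√38 = 1.7520.
z* = 1.960; margin of error = 1.960 × 1.7520 = 3.4339.
7.7 ± 3.4339 → (4.27, 11.13).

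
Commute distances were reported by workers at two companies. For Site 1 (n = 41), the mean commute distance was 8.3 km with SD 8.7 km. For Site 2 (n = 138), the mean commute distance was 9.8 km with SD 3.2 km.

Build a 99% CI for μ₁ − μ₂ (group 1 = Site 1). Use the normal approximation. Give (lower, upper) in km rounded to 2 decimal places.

SE₁ = s₁/√n₁ = 8.7/√41 = 1.3587; SE₂ = 3.2/√138 = 0.2724.
Independent samples, unequal variances: SE_diff = √(SE₁² + SE₂²) = √(1.84606569 + 0.07420176) = 1.3857.
z* = 2.576, so margin of error = 2.576 × 1.3857 = 3.5696.
Difference in means = 8.3 − 9.8 = -1.5000.
-1.5000 ± 3.5696 → (-5.07, 2.07).

(-5.07, 2.07)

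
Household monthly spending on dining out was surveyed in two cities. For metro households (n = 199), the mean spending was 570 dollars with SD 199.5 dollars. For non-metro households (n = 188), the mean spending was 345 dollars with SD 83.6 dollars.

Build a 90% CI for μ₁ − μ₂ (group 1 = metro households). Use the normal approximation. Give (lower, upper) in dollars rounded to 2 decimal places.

(199.67, 250.33)

Standard errors of each mean: 199.5/√199 = 14.1422 and 83.6/√188 = 6.0972.
SE(x̄₁ − x̄₂) = √(14.1422² + 6.0972²) = 15.4006 for independent samples with unequal variances.
With z* = 1.645, the margin is 1.645 × 15.4006 = 25.3340.
x̄₁ − x̄₂ = 570 − 345 = 225.0000; the interval is 225.0000 ± 25.3340 = (199.67, 250.33).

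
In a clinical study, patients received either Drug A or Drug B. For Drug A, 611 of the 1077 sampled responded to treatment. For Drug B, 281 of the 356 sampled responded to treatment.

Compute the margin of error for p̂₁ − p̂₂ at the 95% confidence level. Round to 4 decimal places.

0.0517

Sample proportions: 611/1077 = 0.5673, 281/356 = 0.7893.
Each SE is √(p̂(1−p̂)/n): √(0.5673·0.4327/1077) = 0.01510 and √(0.7893·0.2107/356) = 0.02161.
SE(p̂₁ − p̂₂) = √(SE₁² + SE₂²) = √(0.00022801 + 0.0004669921) = 0.02636, since the two samples are independent.
At 95% confidence z* = 1.960; margin = 1.960 × 0.02636 = 0.05167.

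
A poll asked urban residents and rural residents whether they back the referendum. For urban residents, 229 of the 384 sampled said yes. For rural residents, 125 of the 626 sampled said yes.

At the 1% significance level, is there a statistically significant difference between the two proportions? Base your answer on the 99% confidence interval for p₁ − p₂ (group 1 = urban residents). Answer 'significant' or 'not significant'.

significant

First, p̂₁ = 229/384 = 0.5964; p̂₂ = 125/626 = 0.1997.
The two standard errors are √(0.5964×0.4036/384) = 0.02504 and √(0.1997×0.8003/626) = 0.01598.
Because the samples are independent, SE_diff = √(0.02504² + 0.01598²) = 0.02970.
Using z* = 2.576 for 99%, ME = 2.576 × 0.02970 = 0.07651.
p̂₁ − p̂₂ = 0.3967; interval 0.3967 ± 0.07651 gives (0.32019, 0.47321).
The interval (0.32019, 0.47321) does not contain 0, so the difference is significant.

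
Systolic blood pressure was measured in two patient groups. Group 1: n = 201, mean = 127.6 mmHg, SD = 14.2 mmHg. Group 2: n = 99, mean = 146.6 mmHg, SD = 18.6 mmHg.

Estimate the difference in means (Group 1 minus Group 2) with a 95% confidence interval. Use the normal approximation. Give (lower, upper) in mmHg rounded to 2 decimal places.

(-23.16, -14.84)

SE₁ = s₁/√n₁ = 14.2/√201 = 1.0016; SE₂ = 18.6/√99 = 1.8694.
Independent samples, unequal variances: SE_diff = √(SE₁² + SE₂²) = √(1.00320256 + 3.49465636) = 2.1208.
z* = 1.960, so margin of error = 1.960 × 2.1208 = 4.1568.
Difference in means = 127.6 − 146.6 = -19.0000.
-19.0000 ± 4.1568 → (-23.16, -14.84).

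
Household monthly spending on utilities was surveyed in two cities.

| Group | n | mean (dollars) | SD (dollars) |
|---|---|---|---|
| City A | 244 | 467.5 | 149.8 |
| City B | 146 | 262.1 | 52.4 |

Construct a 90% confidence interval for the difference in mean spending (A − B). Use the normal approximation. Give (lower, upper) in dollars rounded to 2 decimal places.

(188.09, 222.71)

Standard errors of each mean: 149.8/√244 = 9.5900 and 52.4/√146 = 4.3367.
SE(x̄₁ − x̄₂) = √(9.5900² + 4.3367²) = 10.5250 for independent samples with unequal variances.
With z* = 1.645, the margin is 1.645 × 10.5250 = 17.3136.
x̄₁ − x̄₂ = 467.5 − 262.1 = 205.4000; the interval is 205.4000 ± 17.3136 = (188.09, 222.71).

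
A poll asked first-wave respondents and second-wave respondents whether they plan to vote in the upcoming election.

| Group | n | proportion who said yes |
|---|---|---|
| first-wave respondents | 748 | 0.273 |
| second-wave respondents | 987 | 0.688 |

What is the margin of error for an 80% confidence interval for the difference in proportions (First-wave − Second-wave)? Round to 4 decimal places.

0.0282

Each SE is √(p̂(1−p̂)/n): √(0.2730·0.7270/748) = 0.01629 and √(0.6880·0.3120/987) = 0.01475.
SE(p̂₁ − p̂₂) = √(SE₁² + SE₂²) = √(0.0002653641 + 0.0002175625) = 0.02198, since the two samples are independent.
At 80% confidence z* = 1.282; margin = 1.282 × 0.02198 = 0.02818.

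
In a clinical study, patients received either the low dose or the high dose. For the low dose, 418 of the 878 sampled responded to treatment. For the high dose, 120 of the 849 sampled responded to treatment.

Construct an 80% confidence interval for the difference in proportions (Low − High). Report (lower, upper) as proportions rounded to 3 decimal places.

(0.308, 0.361)

First, p̂₁ = 418/878 = 0.4761; p̂₂ = 120/849 = 0.1413.
The two standard errors are √(0.4761×0.5239/878) = 0.01685 and √(0.1413×0.8587/849) = 0.01195.
Because the samples are independent, SE_diff = √(0.01685² + 0.01195²) = 0.02066.
Using z* = 1.282 for 80%, ME = 1.282 × 0.02066 = 0.02649.
p̂₁ − p̂₂ = 0.3348; interval 0.3348 ± 0.02649 gives (0.308, 0.361).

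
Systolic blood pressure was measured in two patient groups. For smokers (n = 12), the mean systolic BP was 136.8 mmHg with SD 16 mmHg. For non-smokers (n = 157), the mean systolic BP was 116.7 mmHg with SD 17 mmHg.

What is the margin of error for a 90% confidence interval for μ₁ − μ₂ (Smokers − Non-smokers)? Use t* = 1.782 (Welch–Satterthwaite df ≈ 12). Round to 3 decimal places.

8.578

Per-group SEs: s₁/√n₁ = 16/√12 = 4.6188, s₂/√n₂ = 17/√157 = 1.3567.
Unpooled SE of the difference: √(21.33331344 + 1.84063489) = 4.8139.
Margin of error = t* · SE = 1.782 × 4.8139 = 8.5784.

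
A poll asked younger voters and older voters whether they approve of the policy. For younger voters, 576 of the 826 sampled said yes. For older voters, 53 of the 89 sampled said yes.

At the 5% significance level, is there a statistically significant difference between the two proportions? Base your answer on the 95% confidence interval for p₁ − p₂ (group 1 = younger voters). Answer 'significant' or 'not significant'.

p̂₁ = 576/826 = 0.6973 and p̂₂ = 53/89 = 0.5955.
SE₁ = √(p̂₁(1−p̂₁)/n₁) = √(0.6973·0.3027/826) = 0.01599; SE₂ = √(0.5955·0.4045/89) = 0.05202.
Independent samples: SE of the difference = √(SE₁² + SE₂²) = √(0.0002556801 + 0.0027060804) = 0.05442.
z* for 95% confidence is 1.960, so the margin of error is 1.960 × 0.05442 = 0.10666.
Point estimate p̂₁ − p̂₂ = 0.6973 − 0.5955 = 0.1018.
0.1018 ± 0.10666 → (-0.00486, 0.20846).
The interval (-0.00486, 0.20846) contains 0, so the difference is not significant.

not significant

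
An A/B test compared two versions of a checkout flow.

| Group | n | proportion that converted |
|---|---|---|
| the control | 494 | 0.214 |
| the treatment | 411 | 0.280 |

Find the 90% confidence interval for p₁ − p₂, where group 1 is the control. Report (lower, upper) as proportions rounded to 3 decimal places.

SE₁ = √(p̂₁(1−p̂₁)/n₁) = √(0.2140·0.7860/494) = 0.01845; SE₂ = √(0.2800·0.7200/411) = 0.02215.
Independent samples: SE of the difference = √(SE₁² + SE₂²) = √(0.0003404025 + 0.0004906225) = 0.02883.
z* for 90% confidence is 1.645, so the margin of error is 1.645 × 0.02883 = 0.04743.
Point estimate p̂₁ − p̂₂ = 0.2140 − 0.2800 = -0.0660.
-0.0660 ± 0.04743 → (-0.113, -0.019).

(-0.113, -0.019)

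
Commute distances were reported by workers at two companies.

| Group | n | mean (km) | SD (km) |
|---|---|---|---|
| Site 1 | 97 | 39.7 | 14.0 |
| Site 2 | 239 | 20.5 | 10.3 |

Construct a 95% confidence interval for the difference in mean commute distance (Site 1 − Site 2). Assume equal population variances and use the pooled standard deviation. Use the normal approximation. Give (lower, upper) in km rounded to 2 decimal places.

Pooled variance s_p² = [96·14.0² + 238·10.3²] / (97+239−2) = 131.9324, so s_p = 11.4862.
SE_diff = s_p·√(1/n₁ + 1/n₂) = 11.4862·√(1/97 + 1/239) = 1.3828.
z* = 1.960; margin = 1.960 × 1.3828 = 2.7103.
Difference = 39.7 − 20.5 = 19.2000.
19.2000 ± 2.7103 → (16.49, 21.91).

(16.49, 21.91)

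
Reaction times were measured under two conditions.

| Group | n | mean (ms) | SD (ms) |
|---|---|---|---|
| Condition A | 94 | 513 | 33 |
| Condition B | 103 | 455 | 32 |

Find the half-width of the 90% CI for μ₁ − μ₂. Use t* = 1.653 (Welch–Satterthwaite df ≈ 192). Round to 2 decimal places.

7.67

SE₁ = s₁/√n₁ = 33/√94 = 3.4037; SE₂ = 32/√103 = 3.1531.
Independent samples, unequal variances: SE_diff = √(SE₁² + SE₂²) = √(11.58517369 + 9.94203961) = 4.6397.
t* = 1.653, so margin of error = 1.653 × 4.6397 = 7.6694.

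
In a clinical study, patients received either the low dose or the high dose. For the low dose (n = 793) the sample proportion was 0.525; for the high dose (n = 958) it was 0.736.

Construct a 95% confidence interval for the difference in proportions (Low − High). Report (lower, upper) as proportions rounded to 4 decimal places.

(-0.2556, -0.1664)

The two standard errors are √(0.5250×0.4750/793) = 0.01773 and √(0.7360×0.2640/958) = 0.01424.
Because the samples are independent, SE_diff = √(0.01773² + 0.01424²) = 0.02274.
Using z* = 1.960 for 95%, ME = 1.960 × 0.02274 = 0.04457.
p̂₁ − p̂₂ = -0.2110; interval -0.2110 ± 0.04457 gives (-0.2556, -0.1664).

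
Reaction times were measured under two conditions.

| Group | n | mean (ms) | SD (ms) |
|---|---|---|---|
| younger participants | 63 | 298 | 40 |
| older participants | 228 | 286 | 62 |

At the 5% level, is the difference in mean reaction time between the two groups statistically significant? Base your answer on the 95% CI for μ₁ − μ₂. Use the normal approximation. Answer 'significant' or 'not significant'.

not significant

Per-group SEs: s₁/√n₁ = 40/√63 = 5.0395, s₂/√n₂ = 62/√228 = 4.1061.
Unpooled SE of the difference: √(25.39656025 + 16.86005721) = 6.5005.
Margin of error = z* · SE = 1.960 × 6.5005 = 12.7410.
x̄₁ − x̄₂ = 298 − 286 = 12.0000.
CI: 12.0000 ± 12.7410 = (-0.7410, 24.7410).
The interval (-0.7410, 24.7410) contains 0, so the difference is not significant.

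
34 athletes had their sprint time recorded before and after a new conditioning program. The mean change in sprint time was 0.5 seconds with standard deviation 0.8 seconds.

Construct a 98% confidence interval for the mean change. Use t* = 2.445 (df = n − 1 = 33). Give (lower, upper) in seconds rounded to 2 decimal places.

Paired design: SE = s_d/√n = 0.8/√34 = 0.1372.
t* = 2.445; margin of error = 2.445 × 0.1372 = 0.3355.
0.5 ± 0.3355 → (0.16, 0.84).

(0.16, 0.84)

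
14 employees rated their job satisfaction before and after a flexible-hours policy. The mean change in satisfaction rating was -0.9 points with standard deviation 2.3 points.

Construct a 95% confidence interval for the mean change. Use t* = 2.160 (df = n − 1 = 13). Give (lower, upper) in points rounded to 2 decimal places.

(-2.23, 0.43)

Paired design: SE = s_d/√n = 2.3/√14 = 0.6147.
t* = 2.160; margin of error = 2.160 × 0.6147 = 1.3278.
-0.9 ± 1.3278 → (-2.23, 0.43).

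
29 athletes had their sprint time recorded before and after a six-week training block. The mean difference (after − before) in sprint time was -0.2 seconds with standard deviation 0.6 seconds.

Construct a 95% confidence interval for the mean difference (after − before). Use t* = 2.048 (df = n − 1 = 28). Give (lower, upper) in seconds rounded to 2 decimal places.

Paired design: SE = s_d/√n = 0.6/√29 = 0.1114.
t* = 2.048; margin of error = 2.048 × 0.1114 = 0.2281.
-0.2 ± 0.2281 → (-0.43, 0.03).

(-0.43, 0.03)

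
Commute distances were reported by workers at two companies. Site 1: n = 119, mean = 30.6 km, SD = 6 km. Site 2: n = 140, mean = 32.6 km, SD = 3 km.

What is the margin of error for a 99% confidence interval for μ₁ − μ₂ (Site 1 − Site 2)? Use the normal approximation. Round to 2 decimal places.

Standard errors of each mean: 6/√119 = 0.5500 and 3/√140 = 0.2535.
SE(x̄₁ − x̄₂) = √(0.5500² + 0.2535²) = 0.6056 for independent samples with unequal variances.
With z* = 2.576, the margin is 2.576 × 0.6056 = 1.5600.

1.56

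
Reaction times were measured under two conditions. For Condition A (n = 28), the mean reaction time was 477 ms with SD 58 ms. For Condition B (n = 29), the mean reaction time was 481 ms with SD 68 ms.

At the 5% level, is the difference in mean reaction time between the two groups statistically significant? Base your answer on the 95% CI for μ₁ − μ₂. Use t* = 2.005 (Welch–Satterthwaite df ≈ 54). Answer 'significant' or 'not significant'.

not significant

Per-group SEs: s₁/√n₁ = 58/√28 = 10.9610, s₂/√n₂ = 68/√29 = 12.6273.
Unpooled SE of the difference: √(120.143521 + 159.44870529) = 16.7210.
Margin of error = t* · SE = 2.005 × 16.7210 = 33.5256.
x̄₁ − x̄₂ = 477 − 481 = -4.0000.
CI: -4.0000 ± 33.5256 = (-37.5256, 29.5256).
The interval (-37.5256, 29.5256) contains 0, so the difference is not significant.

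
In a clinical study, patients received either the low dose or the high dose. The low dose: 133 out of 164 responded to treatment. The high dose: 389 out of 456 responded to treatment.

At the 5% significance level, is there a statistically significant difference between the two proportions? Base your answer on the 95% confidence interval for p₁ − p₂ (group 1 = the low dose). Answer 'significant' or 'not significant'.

not significant

Sample proportions: 133/164 = 0.8110, 389/456 = 0.8531.
Each SE is √(p̂(1−p̂)/n): √(0.8110·0.1890/164) = 0.03057 and √(0.8531·0.1469/456) = 0.01658.
SE(p̂₁ − p̂₂) = √(SE₁² + SE₂²) = √(0.0009345249 + 0.0002748964) = 0.03478, since the two samples are independent.
At 95% confidence z* = 1.960; margin = 1.960 × 0.03478 = 0.06817.
The difference is 0.8110 − 0.8531 = -0.0421, so the interval is -0.0421 ± 0.06817 = (-0.11027, 0.02607).
The interval (-0.11027, 0.02607) contains 0, so the difference is not significant.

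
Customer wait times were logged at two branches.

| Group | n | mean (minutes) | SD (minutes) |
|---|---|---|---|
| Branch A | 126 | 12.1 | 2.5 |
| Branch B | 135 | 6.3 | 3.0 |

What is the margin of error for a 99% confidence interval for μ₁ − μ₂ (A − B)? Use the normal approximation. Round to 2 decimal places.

0.88

Standard errors of each mean: 2.5/√126 = 0.2227 and 3.0/√135 = 0.2582.
SE(x̄₁ − x̄₂) = √(0.2227² + 0.2582²) = 0.3410 for independent samples with unequal variances.
With z* = 2.576, the margin is 2.576 × 0.3410 = 0.8784.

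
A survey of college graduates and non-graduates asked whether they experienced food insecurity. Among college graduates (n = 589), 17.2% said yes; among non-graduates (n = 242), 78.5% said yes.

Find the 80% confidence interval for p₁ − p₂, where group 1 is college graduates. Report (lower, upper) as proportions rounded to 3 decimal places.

(-0.652, -0.574)

The two standard errors are √(0.1720×0.8280/589) = 0.01555 and √(0.7850×0.2150/242) = 0.02641.
Because the samples are independent, SE_diff = √(0.01555² + 0.02641²) = 0.03065.
Using z* = 1.282 for 80%, ME = 1.282 × 0.03065 = 0.03929.
p̂₁ − p̂₂ = -0.6130; interval -0.6130 ± 0.03929 gives (-0.652, -0.574).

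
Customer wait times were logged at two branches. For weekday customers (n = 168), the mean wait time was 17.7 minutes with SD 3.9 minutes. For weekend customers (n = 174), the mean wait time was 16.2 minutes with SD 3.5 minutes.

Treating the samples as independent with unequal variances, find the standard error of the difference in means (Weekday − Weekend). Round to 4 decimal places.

0.4012

Standard errors of each mean: 3.9/√168 = 0.3009 and 3.5/√174 = 0.2653.
SE(x̄₁ − x̄₂) = √(0.3009² + 0.2653²) = 0.4012 for independent samples with unequal variances.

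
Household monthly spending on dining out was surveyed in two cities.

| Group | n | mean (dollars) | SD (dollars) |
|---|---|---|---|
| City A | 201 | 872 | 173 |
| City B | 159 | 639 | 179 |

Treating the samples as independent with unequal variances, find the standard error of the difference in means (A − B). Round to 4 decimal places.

18.7194

Standard errors of each mean: 173/√201 = 12.2025 and 179/√159 = 14.1956.
SE(x̄₁ − x̄₂) = √(12.2025² + 14.1956²) = 18.7194 for independent samples with unequal variances.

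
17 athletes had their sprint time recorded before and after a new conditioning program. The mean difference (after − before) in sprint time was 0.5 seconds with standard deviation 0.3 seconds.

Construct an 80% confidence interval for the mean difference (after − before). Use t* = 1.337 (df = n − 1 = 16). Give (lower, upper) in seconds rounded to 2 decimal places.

(0.40, 0.60)

Paired design: SE = s_d/√n = 0.3/√17 = 0.0728.
t* = 1.337; margin of error = 1.337 × 0.0728 = 0.0973.
0.5 ± 0.0973 → (0.40, 0.60).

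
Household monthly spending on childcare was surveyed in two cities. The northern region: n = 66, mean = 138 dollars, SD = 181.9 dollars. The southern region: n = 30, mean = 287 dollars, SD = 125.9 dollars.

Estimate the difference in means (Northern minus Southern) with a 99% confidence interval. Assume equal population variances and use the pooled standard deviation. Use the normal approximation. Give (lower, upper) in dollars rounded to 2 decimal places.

s_p = √[((n₁−1)s₁² + (n₂−1)s₂²)/(n₁+n₂−2)] = √[(65·181.9² + 29·125.9²)/94] = 166.6430.
SE = 166.6430·√(1/66 + 1/30) = 36.6936.
With z* = 2.576, margin = 2.576 × 36.6936 = 94.5227.
x̄₁ − x̄₂ = 138 − 287 = -149.0000; interval -149.0000 ± 94.5227 = (-243.52, -54.48).

(-243.52, -54.48)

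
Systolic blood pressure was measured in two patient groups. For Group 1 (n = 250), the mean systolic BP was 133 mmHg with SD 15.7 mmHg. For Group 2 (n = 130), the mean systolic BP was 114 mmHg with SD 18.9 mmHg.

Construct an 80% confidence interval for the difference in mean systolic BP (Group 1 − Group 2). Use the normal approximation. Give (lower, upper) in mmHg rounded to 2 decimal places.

(16.52, 21.48)

Standard errors of each mean: 15.7/√250 = 0.9930 and 18.9/√130 = 1.6576.
SE(x̄₁ − x̄₂) = √(0.9930² + 1.6576²) = 1.9323 for independent samples with unequal variances.
With z* = 1.282, the margin is 1.282 × 1.9323 = 2.4772.
x̄₁ − x̄₂ = 133 − 114 = 19.0000; the interval is 19.0000 ± 2.4772 = (16.52, 21.48).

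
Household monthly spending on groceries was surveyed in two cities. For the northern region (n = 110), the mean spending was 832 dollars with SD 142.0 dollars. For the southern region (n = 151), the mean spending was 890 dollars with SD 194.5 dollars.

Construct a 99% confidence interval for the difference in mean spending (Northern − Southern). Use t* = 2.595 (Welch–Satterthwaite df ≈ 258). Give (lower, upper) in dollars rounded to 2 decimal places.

(-112.05, -3.95)

Standard errors of each mean: 142.0/√110 = 13.5392 and 194.5/√151 = 15.8282.
SE(x̄₁ − x̄₂) = √(13.5392² + 15.8282²) = 20.8289 for independent samples with unequal variances.
With t* = 2.595, the margin is 2.595 × 20.8289 = 54.0510.
x̄₁ − x̄₂ = 832 − 890 = -58.0000; the interval is -58.0000 ± 54.0510 = (-112.05, -3.95).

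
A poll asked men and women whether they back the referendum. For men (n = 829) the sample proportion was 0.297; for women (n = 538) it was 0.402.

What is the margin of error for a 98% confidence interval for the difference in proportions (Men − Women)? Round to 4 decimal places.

The two standard errors are √(0.2970×0.7030/829) = 0.01587 and √(0.4020×0.5980/538) = 0.02114.
Because the samples are independent, SE_diff = √(0.01587² + 0.02114²) = 0.02643.
Using z* = 2.326 for 98%, ME = 2.326 × 0.02643 = 0.06148.

0.0615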